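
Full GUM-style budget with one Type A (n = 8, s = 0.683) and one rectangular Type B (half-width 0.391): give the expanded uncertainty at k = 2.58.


u_A = s / sqrt(n) = 0.683 / sqrt(8) = 0.24147697
u_B = half_width / sqrt(3) = 0.391 / sqrt(3) = 0.22574396
uc = sqrt(u_A^2 + u_B^2) = sqrt(0.24147697^2 + 0.22574396^2) = 0.33056234
U = k * uc = 2.58 * 0.33056234
U = 0.8529

0.8529


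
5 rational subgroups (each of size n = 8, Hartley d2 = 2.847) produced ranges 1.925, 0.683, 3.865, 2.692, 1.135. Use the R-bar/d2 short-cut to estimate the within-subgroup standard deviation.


R_bar = (1.925 + 0.683 + 3.865 + 2.692 + 1.135) / 5
R_bar = 10.3 / 5 = 2.06
sigma_hat = R_bar / d2 = 2.06 / 2.847 = 0.7236

0.7236


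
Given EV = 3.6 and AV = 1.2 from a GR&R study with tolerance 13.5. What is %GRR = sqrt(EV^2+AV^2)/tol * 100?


GRR = sqrt(EV^2 + AV^2) = sqrt(3.6^2 + 1.2^2) = 3.7947332
%GRR = GRR / tol * 100 = 3.7947332 / 13.5 * 100
%GRR = 28.1091

28.1091


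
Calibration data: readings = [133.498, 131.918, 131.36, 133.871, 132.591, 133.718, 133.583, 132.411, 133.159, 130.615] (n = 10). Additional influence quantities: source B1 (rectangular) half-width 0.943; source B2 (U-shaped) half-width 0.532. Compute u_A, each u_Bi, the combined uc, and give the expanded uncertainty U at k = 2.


mean = (133.498 + 131.918 + 131.36 + 133.871 + 132.591 + 133.718 + 133.583 + 132.411 + 133.159 + 130.615) / 10 = 132.6724
s = sqrt(sum((x - mean)^2)/(n-1)) = 1.0993368
u_A = s / sqrt(n) = 1.0993368 / sqrt(10) = 0.34764082
u_B1 = 0.943 / sqrt(3) = 0.5444413
u_B2 = 0.532 / sqrt(2) = 0.37618081
uc = sqrt(0.34764082^2 + 0.5444413^2 + 0.37618081^2) = 0.74751754
U = k * uc = 2 * 0.74751754
U = 1.4950

1.4950


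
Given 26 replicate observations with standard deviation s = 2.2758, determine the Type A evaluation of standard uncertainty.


u_A = s / sqrt(n)
u_A = 2.2758 / sqrt(26)
u_A = 2.2758 / 5.0990195
u_A = 0.4463

0.4463


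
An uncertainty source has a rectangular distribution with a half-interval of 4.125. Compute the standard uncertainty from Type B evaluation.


u_B = half_width / sqrt(3)
u_B = 4.125 / 1.7320508
u_B = 2.3816

2.3816


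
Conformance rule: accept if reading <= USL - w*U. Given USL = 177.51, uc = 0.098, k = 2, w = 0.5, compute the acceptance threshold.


U = k * uc = 2 * 0.098 = 0.196
guard band g = w * U = 0.5 * 0.196 = 0.098
AL = USL - g = 177.51 - 0.098
AL = 177.4120

177.4120


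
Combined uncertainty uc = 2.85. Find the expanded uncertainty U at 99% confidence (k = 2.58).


U = k * uc
U = 2.58 * 2.85
U = 7.3530

7.3530


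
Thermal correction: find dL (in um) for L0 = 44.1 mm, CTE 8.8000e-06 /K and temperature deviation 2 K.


dL = L * alpha * dT
= 44.1 * 8.8000e-06 * 2
= 7.7620000e-04 mm
dL_um = 7.7620000e-04 * 1000 = 0.7762 um

0.7762


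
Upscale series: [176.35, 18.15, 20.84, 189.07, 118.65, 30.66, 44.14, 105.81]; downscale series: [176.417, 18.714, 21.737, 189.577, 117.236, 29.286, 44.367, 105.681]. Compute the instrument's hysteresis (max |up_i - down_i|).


|176.35 - 176.417| = 0.0670
|18.15 - 18.714| = 0.5640
|20.84 - 21.737| = 0.8970
|189.07 - 189.577| = 0.5070
|118.65 - 117.236| = 1.4140
|30.66 - 29.286| = 1.3740
|44.14 - 44.367| = 0.2270
|105.81 - 105.681| = 0.1290
hysteresis = max(diffs) = 1.4140

1.4140


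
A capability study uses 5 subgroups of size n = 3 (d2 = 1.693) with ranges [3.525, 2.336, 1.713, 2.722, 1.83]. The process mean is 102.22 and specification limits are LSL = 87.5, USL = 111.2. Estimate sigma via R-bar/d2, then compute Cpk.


R_bar = (3.525 + 2.336 + 1.713 + 2.722 + 1.83) / 5 = 2.4252
sigma = R_bar / d2 = 2.4252 / 1.693 = 1.4324867
Cp = (USL - LSL)/(6*sigma) = (111.2 - 87.5)/(6*1.4324867) = 2.7574
Cpu = (111.2 - 102.22)/(3*1.4324867) = 2.0896
Cpl = (102.22 - 87.5)/(3*1.4324867) = 3.4253
Cpk = min(Cpu, Cpl) = 2.0896

2.0896


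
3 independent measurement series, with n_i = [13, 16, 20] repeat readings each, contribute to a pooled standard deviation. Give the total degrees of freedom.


nu = sum_i (n_i - 1)
nu = ((13 - 1) + (16 - 1) + (20 - 1))
nu = 12 + 15 + 19
nu = 46

46


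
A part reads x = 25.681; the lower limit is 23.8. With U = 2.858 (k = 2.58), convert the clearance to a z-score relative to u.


u = U / k = 2.858 / 2.58 = 1.1077519
margin = |LSL - x| = |23.8 - 25.681| = 1.881
z = margin / u = 1.881 / 1.1077519
z = 1.6980

1.6980


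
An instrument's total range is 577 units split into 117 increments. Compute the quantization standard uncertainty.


resolution = range / divisions
resolution = 577 / 117 = 4.9316239
u_res = resolution / (2*sqrt(3))
u_res = 4.9316239 / 3.4641016
u_res = 1.4236

1.4236


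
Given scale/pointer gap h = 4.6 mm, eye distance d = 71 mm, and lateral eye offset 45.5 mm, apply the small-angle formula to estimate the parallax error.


error = h * offset / d
= 4.6 * 45.5 / 71
= 2.9479

2.9479


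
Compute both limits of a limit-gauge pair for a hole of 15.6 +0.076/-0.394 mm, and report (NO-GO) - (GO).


GO = nominal - lower_tol (smallest hole = maximum material condition)
GO = 15.6 - 0.394 = 15.206
NO-GO = nominal + upper_tol (largest hole = least material condition)
NO-GO = 15.6 + 0.076 = 15.676
spread = NO-GO - GO = 15.676 - 15.206 = 0.4700

0.4700


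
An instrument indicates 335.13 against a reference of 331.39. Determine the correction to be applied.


Correction = standard - reading
= 331.39 - 335.13
= -3.7400

-3.7400


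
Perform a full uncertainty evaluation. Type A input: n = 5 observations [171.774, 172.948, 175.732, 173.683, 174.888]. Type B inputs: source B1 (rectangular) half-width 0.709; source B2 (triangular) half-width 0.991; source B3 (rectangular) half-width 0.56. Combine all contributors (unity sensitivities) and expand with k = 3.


mean = (171.774 + 172.948 + 175.732 + 173.683 + 174.888) / 5 = 173.805
s = sqrt(sum((x - mean)^2)/(n-1)) = 1.5620909
u_A = s / sqrt(n) = 1.5620909 / sqrt(5) = 0.69858829
u_B1 = 0.709 / sqrt(3) = 0.40934134
u_B2 = 0.991 / sqrt(6) = 0.40457406
u_B3 = 0.56 / sqrt(3) = 0.32331615
uc = sqrt(0.69858829^2 + 0.40934134^2 + 0.40457406^2 + 0.32331615^2) = 0.96114486
U = k * uc = 3 * 0.96114486
U = 2.8834

2.8834


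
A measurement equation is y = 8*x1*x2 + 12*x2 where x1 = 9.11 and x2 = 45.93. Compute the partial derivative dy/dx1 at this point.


y = 8*x1*x2 + 12*x2
dy/dx1 = 8*x2
Evaluate at x2 = 45.93: c1 = 8 * 45.93
c1 = 367.4400

367.4400


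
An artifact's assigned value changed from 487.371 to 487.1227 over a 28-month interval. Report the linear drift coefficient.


rate = (v2 - v1) / months
= (487.1227 - 487.371) / 28
= -0.2483 / 28
= -0.0089

-0.0089


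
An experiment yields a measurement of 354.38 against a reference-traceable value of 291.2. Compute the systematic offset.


Systematic error = measured - true
= 354.38 - 291.2
= 63.1800

63.1800


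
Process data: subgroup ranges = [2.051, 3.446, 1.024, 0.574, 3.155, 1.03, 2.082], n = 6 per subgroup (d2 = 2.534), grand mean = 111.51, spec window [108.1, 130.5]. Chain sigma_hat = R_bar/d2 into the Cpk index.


R_bar = (2.051 + 3.446 + 1.024 + 0.574 + 3.155 + 1.03 + 2.082) / 7 = 1.9088571
sigma = R_bar / d2 = 1.9088571 / 2.534 = 0.75329799
Cp = (USL - LSL)/(6*sigma) = (130.5 - 108.1)/(6*0.75329799) = 4.9560
Cpu = (130.5 - 111.51)/(3*0.75329799) = 8.4030
Cpl = (111.51 - 108.1)/(3*0.75329799) = 1.5089
Cpk = min(Cpu, Cpl) = 1.5089

1.5089


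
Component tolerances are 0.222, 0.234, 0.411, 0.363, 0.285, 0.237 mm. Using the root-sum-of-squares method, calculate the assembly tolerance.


RSS = sqrt(0.222^2 + 0.234^2 + 0.411^2 + 0.363^2 + 0.285^2 + 0.237^2)
= sqrt(0.542124)
= 0.7363

0.7363


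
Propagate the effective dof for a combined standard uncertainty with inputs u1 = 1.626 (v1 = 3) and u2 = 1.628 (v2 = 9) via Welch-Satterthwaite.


uc = sqrt(u1^2 + u2^2) = sqrt(1.626^2 + 1.628^2) = 2.3009259
v_eff = uc^4 / (u1^4/v1 + u2^4/v2)
= 2.3009259^4 / (1.626^4/3 + 1.628^4/9)
= 28.029189 / 3.1105307
v_eff = 9.0111

9.0111


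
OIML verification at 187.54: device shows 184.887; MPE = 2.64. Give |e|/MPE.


e = indication - reference = 184.887 - 187.54 = -2.6530
|e| = 2.6530
ratio = |e| / MPE = 2.6530 / 2.64
ratio = 1.0049

1.0049


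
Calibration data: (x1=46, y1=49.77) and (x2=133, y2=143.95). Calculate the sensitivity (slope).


slope = (y2 - y1) / (x2 - x1)
= (143.95 - 49.77) / (133 - 46)
= 94.1800 / 87
= 1.0825

1.0825


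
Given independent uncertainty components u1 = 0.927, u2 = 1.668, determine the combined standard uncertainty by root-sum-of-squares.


uc = sqrt(0.927^2 + 1.668^2)
uc = sqrt(3.641553)
uc = 1.9083

1.9083


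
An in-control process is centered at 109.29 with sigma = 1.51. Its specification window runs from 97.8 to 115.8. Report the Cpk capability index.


Cpu = (USL - mean) / (3*sigma) = (115.8 - 109.29) / (3*1.51) = 1.4371
Cpl = (mean - LSL) / (3*sigma) = (109.29 - 97.8) / (3*1.51) = 2.5364
Cpk = min(Cpu, Cpl) = 1.4371

1.4371


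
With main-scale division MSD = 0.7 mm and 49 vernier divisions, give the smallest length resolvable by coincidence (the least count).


LC = MSD / n_div
= 0.7 / 49
= 0.0143

0.0143


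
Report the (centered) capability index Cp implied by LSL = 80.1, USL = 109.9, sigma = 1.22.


Cp = (USL - LSL) / (6 * sigma)
= (109.9 - 80.1) / (6 * 1.22)
= 29.8000 / 7.3200
= 4.0710

4.0710


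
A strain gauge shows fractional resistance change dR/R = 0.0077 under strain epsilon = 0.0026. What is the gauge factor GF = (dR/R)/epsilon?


GF = (dR/R) / epsilon
= 0.0077 / 0.0026
= 2.9615

2.9615


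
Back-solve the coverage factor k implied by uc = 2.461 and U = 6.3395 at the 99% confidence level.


k = U / uc
k = 6.3395 / 2.461
k = 2.576

2.576


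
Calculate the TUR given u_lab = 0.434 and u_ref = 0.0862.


TUR = u_lab / u_ref
= 0.434 / 0.0862
= 5.0348

5.0348


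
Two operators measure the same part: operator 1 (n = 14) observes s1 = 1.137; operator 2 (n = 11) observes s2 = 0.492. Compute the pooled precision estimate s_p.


s_p = sqrt(((n1-1)*s1^2 + (n2-1)*s2^2) / (n1+n2-2))
numerator = (14-1)*1.137^2 + (11-1)*0.492^2 = 16.805997 + 2.42064 = 19.226637
denominator = 14 + 11 - 2 = 23
s_p^2 = 19.226637 / 23 = 0.83594074
s_p = sqrt(0.83594074) = 0.9143

0.9143


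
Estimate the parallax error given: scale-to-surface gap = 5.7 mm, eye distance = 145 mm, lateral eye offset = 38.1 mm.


error = h * offset / d
= 5.7 * 38.1 / 145
= 1.4977

1.4977


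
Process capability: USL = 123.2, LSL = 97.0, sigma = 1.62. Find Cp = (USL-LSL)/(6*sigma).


Cp = (USL - LSL) / (6 * sigma)
= (123.2 - 97.0) / (6 * 1.62)
= 26.2000 / 9.7200
= 2.6955

2.6955


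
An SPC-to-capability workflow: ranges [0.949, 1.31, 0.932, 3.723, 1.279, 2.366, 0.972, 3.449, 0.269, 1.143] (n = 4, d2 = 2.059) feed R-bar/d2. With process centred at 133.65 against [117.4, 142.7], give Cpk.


R_bar = (0.949 + 1.31 + 0.932 + 3.723 + 1.279 + 2.366 + 0.972 + 3.449 + 0.269 + 1.143) / 10 = 1.6392
sigma = R_bar / d2 = 1.6392 / 2.059 = 0.79611462
Cp = (USL - LSL)/(6*sigma) = (142.7 - 117.4)/(6*0.79611462) = 5.2966
Cpu = (142.7 - 133.65)/(3*0.79611462) = 3.7892
Cpl = (133.65 - 117.4)/(3*0.79611462) = 6.8039
Cpk = min(Cpu, Cpl) = 3.7892

3.7892


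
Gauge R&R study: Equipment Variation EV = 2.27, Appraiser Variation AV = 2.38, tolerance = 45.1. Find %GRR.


GRR = sqrt(EV^2 + AV^2) = sqrt(2.27^2 + 2.38^2) = 3.2889664
%GRR = GRR / tol * 100 = 3.2889664 / 45.1 * 100
%GRR = 7.2926

7.2926


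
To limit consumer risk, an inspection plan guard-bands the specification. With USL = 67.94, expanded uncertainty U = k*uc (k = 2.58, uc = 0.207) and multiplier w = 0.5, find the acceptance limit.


U = k * uc = 2.58 * 0.207 = 0.53406
guard band g = w * U = 0.5 * 0.53406 = 0.26703
AL = USL - g = 67.94 - 0.26703
AL = 67.6730

67.6730


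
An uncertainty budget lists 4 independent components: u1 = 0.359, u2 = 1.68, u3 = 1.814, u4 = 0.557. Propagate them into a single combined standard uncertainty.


uc = sqrt(0.359^2 + 1.68^2 + 1.814^2 + 0.557^2)
uc = sqrt(6.552126)
uc = 2.5597

2.5597


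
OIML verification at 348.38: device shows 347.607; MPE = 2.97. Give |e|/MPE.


e = indication - reference = 347.607 - 348.38 = -0.7730
|e| = 0.7730
ratio = |e| / MPE = 0.7730 / 2.97
ratio = 0.2603

0.2603


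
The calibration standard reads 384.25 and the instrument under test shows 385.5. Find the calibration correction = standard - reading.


Correction = standard - reading
= 384.25 - 385.5
= -1.2500

-1.2500


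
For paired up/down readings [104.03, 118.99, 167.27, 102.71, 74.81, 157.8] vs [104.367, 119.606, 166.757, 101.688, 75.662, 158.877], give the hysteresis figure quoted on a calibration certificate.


|104.03 - 104.367| = 0.3370
|118.99 - 119.606| = 0.6160
|167.27 - 166.757| = 0.5130
|102.71 - 101.688| = 1.0220
|74.81 - 75.662| = 0.8520
|157.8 - 158.877| = 1.0770
hysteresis = max(diffs) = 1.0770

1.0770


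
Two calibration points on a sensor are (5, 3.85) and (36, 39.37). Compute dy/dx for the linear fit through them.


slope = (y2 - y1) / (x2 - x1)
= (39.37 - 3.85) / (36 - 5)
= 35.5200 / 31
= 1.1458

1.1458


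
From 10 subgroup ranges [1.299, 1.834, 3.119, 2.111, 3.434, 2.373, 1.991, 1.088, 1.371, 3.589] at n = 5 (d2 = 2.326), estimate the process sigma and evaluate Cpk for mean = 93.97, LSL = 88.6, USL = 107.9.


R_bar = (1.299 + 1.834 + 3.119 + 2.111 + 3.434 + 2.373 + 1.991 + 1.088 + 1.371 + 3.589) / 10 = 2.2209
sigma = R_bar / d2 = 2.2209 / 2.326 = 0.95481513
Cp = (USL - LSL)/(6*sigma) = (107.9 - 88.6)/(6*0.95481513) = 3.3689
Cpu = (107.9 - 93.97)/(3*0.95481513) = 4.8631
Cpl = (93.97 - 88.6)/(3*0.95481513) = 1.8747
Cpk = min(Cpu, Cpl) = 1.8747

1.8747


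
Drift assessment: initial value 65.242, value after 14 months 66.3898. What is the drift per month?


rate = (v2 - v1) / months
= (66.3898 - 65.242) / 14
= 1.1478 / 14
= 0.0820

0.0820


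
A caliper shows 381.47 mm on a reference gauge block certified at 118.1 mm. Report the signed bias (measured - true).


Systematic error = measured - true
= 381.47 - 118.1
= 263.3700

263.3700


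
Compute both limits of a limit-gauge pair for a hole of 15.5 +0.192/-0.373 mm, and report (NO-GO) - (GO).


GO = nominal - lower_tol (smallest hole = maximum material condition)
GO = 15.5 - 0.373 = 15.127
NO-GO = nominal + upper_tol (largest hole = least material condition)
NO-GO = 15.5 + 0.192 = 15.692
spread = NO-GO - GO = 15.692 - 15.127 = 0.5650

0.5650


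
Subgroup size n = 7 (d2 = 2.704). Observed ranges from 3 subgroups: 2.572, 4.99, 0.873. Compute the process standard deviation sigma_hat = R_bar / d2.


R_bar = (2.572 + 4.99 + 0.873) / 3
R_bar = 8.435 / 3 = 2.8116667
sigma_hat = R_bar / d2 = 2.8116667 / 2.704 = 1.0398

1.0398


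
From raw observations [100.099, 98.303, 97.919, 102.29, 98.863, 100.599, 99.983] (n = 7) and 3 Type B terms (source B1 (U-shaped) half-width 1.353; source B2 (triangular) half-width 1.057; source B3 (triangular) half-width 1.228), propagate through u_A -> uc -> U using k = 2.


mean = (100.099 + 98.303 + 97.919 + 102.29 + 98.863 + 100.599 + 99.983) / 7 = 99.72228571
s = sqrt(sum((x - mean)^2)/(n-1)) = 1.5042303
u_A = s / sqrt(n) = 1.5042303 / sqrt(7) = 0.56854561
u_B1 = 1.353 / sqrt(2) = 0.95671547
u_B2 = 1.057 / sqrt(6) = 0.43151844
u_B3 = 1.228 / sqrt(6) = 0.5013289
uc = sqrt(0.56854561^2 + 0.95671547^2 + 0.43151844^2 + 0.5013289^2) = 1.294638
U = k * uc = 2 * 1.294638
U = 2.5893

2.5893


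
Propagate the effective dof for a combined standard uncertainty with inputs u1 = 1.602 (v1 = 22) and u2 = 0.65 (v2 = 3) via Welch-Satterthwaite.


uc = sqrt(u1^2 + u2^2) = sqrt(1.602^2 + 0.65^2) = 1.7288447
v_eff = uc^4 / (u1^4/v1 + u2^4/v2)
= 1.7288447^4 / (1.602^4/22 + 0.65^4/3)
= 8.9335471 / 0.35888524
v_eff = 24.8925

24.8925


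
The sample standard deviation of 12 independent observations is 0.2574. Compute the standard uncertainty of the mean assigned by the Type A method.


u_A = s / sqrt(n)
u_A = 0.2574 / sqrt(12)
u_A = 0.2574 / 3.4641016
u_A = 0.0743

0.0743


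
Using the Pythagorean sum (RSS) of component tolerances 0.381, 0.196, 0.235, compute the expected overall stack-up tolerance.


RSS = sqrt(0.381^2 + 0.196^2 + 0.235^2)
= sqrt(0.238802)
= 0.4887

0.4887


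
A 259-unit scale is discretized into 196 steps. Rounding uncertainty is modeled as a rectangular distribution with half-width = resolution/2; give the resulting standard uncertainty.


resolution = range / divisions
resolution = 259 / 196 = 1.3214286
u_res = resolution / (2*sqrt(3))
u_res = 1.3214286 / 3.4641016
u_res = 0.3815

0.3815


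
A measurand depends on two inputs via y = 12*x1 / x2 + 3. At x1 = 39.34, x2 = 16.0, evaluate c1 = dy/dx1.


y = 12*x1 / x2 + 3
dy/dx1 = 12/x2
Evaluate at x2 = 16.0: c1 = 12 / 16.0
c1 = 0.7500

0.7500


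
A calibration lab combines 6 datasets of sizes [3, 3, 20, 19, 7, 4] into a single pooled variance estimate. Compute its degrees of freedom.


nu = sum_i (n_i - 1)
nu = ((3 - 1) + (3 - 1) + (20 - 1) + (19 - 1) + (7 - 1) + (4 - 1))
nu = 2 + 2 + 19 + 18 + 6 + 3
nu = 50

50


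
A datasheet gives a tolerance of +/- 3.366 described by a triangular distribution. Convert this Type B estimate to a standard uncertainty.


u_B = half_width / sqrt(6)
u_B = 3.366 / 2.4494897
u_B = 1.3742

1.3742


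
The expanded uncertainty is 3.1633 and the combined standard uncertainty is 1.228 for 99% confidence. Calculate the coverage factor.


k = U / uc
k = 3.1633 / 1.228
k = 2.576

2.576


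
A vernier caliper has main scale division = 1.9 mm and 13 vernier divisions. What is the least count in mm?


LC = MSD / n_div
= 1.9 / 13
= 0.1462

0.1462


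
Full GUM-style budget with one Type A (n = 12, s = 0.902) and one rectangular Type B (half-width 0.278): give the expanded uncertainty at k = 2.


u_A = s / sqrt(n) = 0.902 / sqrt(12) = 0.26038497
u_B = half_width / sqrt(3) = 0.278 / sqrt(3) = 0.16050337
uc = sqrt(u_A^2 + u_B^2) = sqrt(0.26038497^2 + 0.16050337^2) = 0.30587851
U = k * uc = 2 * 0.30587851
U = 0.6118

0.6118


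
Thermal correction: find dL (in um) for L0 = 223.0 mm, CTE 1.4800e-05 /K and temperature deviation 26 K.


dL = L * alpha * dT
= 223.0 * 1.4800e-05 * 26
= 0.0858104 mm
dL_um = 0.0858104 * 1000 = 85.8104 um

85.8104


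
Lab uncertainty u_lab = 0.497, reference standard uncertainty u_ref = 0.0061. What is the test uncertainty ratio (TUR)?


TUR = u_lab / u_ref
= 0.497 / 0.0061
= 81.4754

81.4754


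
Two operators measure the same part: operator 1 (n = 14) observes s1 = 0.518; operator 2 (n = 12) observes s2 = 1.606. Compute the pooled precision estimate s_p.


s_p = sqrt(((n1-1)*s1^2 + (n2-1)*s2^2) / (n1+n2-2))
numerator = (14-1)*0.518^2 + (12-1)*1.606^2 = 3.488212 + 28.371596 = 31.859808
denominator = 14 + 12 - 2 = 24
s_p^2 = 31.859808 / 24 = 1.327492
s_p = sqrt(1.327492) = 1.1522

1.1522


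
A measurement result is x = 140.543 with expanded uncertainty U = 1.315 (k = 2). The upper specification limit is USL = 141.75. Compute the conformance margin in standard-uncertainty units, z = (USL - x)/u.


u = U / k = 1.315 / 2 = 0.6575
margin = |USL - x| = |141.75 - 140.543| = 1.207
z = margin / u = 1.207 / 0.6575
z = 1.8357

1.8357


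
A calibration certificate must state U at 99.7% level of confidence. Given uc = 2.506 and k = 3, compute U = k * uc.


U = k * uc
U = 3 * 2.506
U = 7.5180

7.5180


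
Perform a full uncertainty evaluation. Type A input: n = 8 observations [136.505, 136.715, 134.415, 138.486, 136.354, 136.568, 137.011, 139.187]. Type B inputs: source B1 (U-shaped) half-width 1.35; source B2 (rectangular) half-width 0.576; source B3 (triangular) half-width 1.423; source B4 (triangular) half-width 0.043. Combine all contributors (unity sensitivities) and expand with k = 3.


mean = (136.505 + 136.715 + 134.415 + 138.486 + 136.354 + 136.568 + 137.011 + 139.187) / 8 = 136.905125
s = sqrt(sum((x - mean)^2)/(n-1)) = 1.4408178
u_A = s / sqrt(n) = 1.4408178 / sqrt(8) = 0.50940602
u_B1 = 1.35 / sqrt(2) = 0.95459415
u_B2 = 0.576 / sqrt(3) = 0.33255376
u_B3 = 1.423 / sqrt(6) = 0.58093732
u_B4 = 0.043 / sqrt(6) = 0.017554676
uc = sqrt(0.50940602^2 + 0.95459415^2 + 0.33255376^2 + 0.58093732^2 + 0.017554676^2) = 1.2724515
U = k * uc = 3 * 1.2724515
U = 3.8174

3.8174


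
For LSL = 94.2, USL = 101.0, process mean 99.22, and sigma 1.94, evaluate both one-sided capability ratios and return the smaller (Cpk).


Cpu = (USL - mean) / (3*sigma) = (101.0 - 99.22) / (3*1.94) = 0.3058
Cpl = (mean - LSL) / (3*sigma) = (99.22 - 94.2) / (3*1.94) = 0.8625
Cpk = min(Cpu, Cpl) = 0.3058

0.3058


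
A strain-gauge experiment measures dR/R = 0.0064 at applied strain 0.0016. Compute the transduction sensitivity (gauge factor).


GF = (dR/R) / epsilon
= 0.0064 / 0.0016
= 4.0000

4.0000


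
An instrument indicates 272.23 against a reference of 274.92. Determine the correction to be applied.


Correction = standard - reading
= 274.92 - 272.23
= 2.6900

2.6900


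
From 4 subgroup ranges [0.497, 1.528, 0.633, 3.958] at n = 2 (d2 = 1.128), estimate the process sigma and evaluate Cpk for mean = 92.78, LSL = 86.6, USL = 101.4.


R_bar = (0.497 + 1.528 + 0.633 + 3.958) / 4 = 1.654
sigma = R_bar / d2 = 1.654 / 1.128 = 1.4663121
Cp = (USL - LSL)/(6*sigma) = (101.4 - 86.6)/(6*1.4663121) = 1.6822
Cpu = (101.4 - 92.78)/(3*1.4663121) = 1.9596
Cpl = (92.78 - 86.6)/(3*1.4663121) = 1.4049
Cpk = min(Cpu, Cpl) = 1.4049

1.4049


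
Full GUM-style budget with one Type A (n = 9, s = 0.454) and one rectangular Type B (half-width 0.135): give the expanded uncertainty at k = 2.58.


u_A = s / sqrt(n) = 0.454 / sqrt(9) = 0.15133333
u_B = half_width / sqrt(3) = 0.135 / sqrt(3) = 0.077942286
uc = sqrt(u_A^2 + u_B^2) = sqrt(0.15133333^2 + 0.077942286^2) = 0.17022566
U = k * uc = 2.58 * 0.17022566
U = 0.4392

0.4392


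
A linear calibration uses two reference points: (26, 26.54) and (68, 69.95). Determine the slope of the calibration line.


slope = (y2 - y1) / (x2 - x1)
= (69.95 - 26.54) / (68 - 26)
= 43.4100 / 42
= 1.0336

1.0336


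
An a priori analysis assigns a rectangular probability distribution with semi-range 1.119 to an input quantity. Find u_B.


u_B = half_width / sqrt(3)
u_B = 1.119 / 1.7320508
u_B = 0.6461

0.6461


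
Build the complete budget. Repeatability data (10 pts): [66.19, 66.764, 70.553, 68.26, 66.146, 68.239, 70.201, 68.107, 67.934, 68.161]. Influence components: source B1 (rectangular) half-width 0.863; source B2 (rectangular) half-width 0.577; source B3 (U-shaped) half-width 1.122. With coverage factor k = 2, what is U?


mean = (66.19 + 66.764 + 70.553 + 68.26 + 66.146 + 68.239 + 70.201 + 68.107 + 67.934 + 68.161) / 10 = 68.0555
s = sqrt(sum((x - mean)^2)/(n-1)) = 1.4809519
u_A = s / sqrt(n) = 1.4809519 / sqrt(10) = 0.46831811
u_B1 = 0.863 / sqrt(3) = 0.49825328
u_B2 = 0.577 / sqrt(3) = 0.33313111
u_B3 = 1.122 / sqrt(2) = 0.79337381
uc = sqrt(0.46831811^2 + 0.49825328^2 + 0.33313111^2 + 0.79337381^2) = 1.099089
U = k * uc = 2 * 1.099089
U = 2.1982

2.1982


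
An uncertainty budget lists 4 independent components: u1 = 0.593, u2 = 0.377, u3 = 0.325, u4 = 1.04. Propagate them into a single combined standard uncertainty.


uc = sqrt(0.593^2 + 0.377^2 + 0.325^2 + 1.04^2)
uc = sqrt(1.681003)
uc = 1.2965

1.2965


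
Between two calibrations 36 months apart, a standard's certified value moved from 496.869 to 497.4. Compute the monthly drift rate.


rate = (v2 - v1) / months
= (497.4 - 496.869) / 36
= 0.5310 / 36
= 0.0147

0.0147


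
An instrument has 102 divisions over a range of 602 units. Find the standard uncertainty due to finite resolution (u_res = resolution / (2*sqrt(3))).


resolution = range / divisions
resolution = 602 / 102 = 5.9019608
u_res = resolution / (2*sqrt(3))
u_res = 5.9019608 / 3.4641016
u_res = 1.7037

1.7037


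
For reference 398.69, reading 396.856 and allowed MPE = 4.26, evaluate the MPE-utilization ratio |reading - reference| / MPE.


e = indication - reference = 396.856 - 398.69 = -1.8340
|e| = 1.8340
ratio = |e| / MPE = 1.8340 / 4.26
ratio = 0.4305

0.4305


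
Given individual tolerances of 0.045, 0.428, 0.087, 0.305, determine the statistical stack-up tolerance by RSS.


RSS = sqrt(0.045^2 + 0.428^2 + 0.087^2 + 0.305^2)
= sqrt(0.285803)
= 0.5346

0.5346


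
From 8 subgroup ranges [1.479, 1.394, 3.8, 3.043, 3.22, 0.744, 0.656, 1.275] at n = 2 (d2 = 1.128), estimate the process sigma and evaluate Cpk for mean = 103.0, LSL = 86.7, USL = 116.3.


R_bar = (1.479 + 1.394 + 3.8 + 3.043 + 3.22 + 0.744 + 0.656 + 1.275) / 8 = 1.951375
sigma = R_bar / d2 = 1.951375 / 1.128 = 1.7299424
Cp = (USL - LSL)/(6*sigma) = (116.3 - 86.7)/(6*1.7299424) = 2.8517
Cpu = (116.3 - 103.0)/(3*1.7299424) = 2.5627
Cpl = (103.0 - 86.7)/(3*1.7299424) = 3.1408
Cpk = min(Cpu, Cpl) = 2.5627

2.5627


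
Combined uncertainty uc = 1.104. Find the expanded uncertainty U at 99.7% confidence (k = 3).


U = k * uc
U = 3 * 1.104
U = 3.3120

3.3120


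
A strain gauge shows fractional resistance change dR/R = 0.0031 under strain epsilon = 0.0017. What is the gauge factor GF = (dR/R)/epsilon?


GF = (dR/R) / epsilon
= 0.0031 / 0.0017
= 1.8235

1.8235


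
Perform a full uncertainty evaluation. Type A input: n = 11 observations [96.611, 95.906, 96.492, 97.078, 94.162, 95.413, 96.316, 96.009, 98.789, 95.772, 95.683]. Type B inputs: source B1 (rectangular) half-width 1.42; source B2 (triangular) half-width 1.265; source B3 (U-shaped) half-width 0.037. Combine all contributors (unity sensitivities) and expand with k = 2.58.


mean = (96.611 + 95.906 + 96.492 + 97.078 + 94.162 + 95.413 + 96.316 + 96.009 + 98.789 + 95.772 + 95.683) / 11 = 96.20281818
s = sqrt(sum((x - mean)^2)/(n-1)) = 1.1440088
u_A = s / sqrt(n) = 1.1440088 / sqrt(11) = 0.34493163
u_B1 = 1.42 / sqrt(3) = 0.81983738
u_B2 = 1.265 / sqrt(6) = 0.51643409
u_B3 = 0.037 / sqrt(2) = 0.026162951
uc = sqrt(0.34493163^2 + 0.81983738^2 + 0.51643409^2 + 0.026162951^2) = 1.0288342
U = k * uc = 2.58 * 1.0288342
U = 2.6544

2.6544


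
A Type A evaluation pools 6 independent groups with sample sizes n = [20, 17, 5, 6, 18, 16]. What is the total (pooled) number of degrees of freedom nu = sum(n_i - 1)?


nu = sum_i (n_i - 1)
nu = ((20 - 1) + (17 - 1) + (5 - 1) + (6 - 1) + (18 - 1) + (16 - 1))
nu = 19 + 16 + 4 + 5 + 17 + 15
nu = 76

76


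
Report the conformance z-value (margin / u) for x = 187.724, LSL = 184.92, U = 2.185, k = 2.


u = U / k = 2.185 / 2 = 1.0925
margin = |LSL - x| = |184.92 - 187.724| = 2.804
z = margin / u = 2.804 / 1.0925
z = 2.5666

2.5666


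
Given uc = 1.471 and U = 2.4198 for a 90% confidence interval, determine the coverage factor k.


k = U / uc
k = 2.4198 / 1.471
k = 1.645

1.645


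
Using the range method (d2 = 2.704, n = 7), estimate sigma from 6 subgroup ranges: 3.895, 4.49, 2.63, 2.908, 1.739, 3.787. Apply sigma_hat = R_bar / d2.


R_bar = (3.895 + 4.49 + 2.63 + 2.908 + 1.739 + 3.787) / 6
R_bar = 19.449 / 6 = 3.2415
sigma_hat = R_bar / d2 = 3.2415 / 2.704 = 1.1988

1.1988


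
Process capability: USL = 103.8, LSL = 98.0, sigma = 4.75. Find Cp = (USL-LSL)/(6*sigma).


Cp = (USL - LSL) / (6 * sigma)
= (103.8 - 98.0) / (6 * 4.75)
= 5.8000 / 28.5000
= 0.2035

0.2035


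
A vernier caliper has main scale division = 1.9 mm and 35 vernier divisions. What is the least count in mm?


LC = MSD / n_div
= 1.9 / 35
= 0.0543

0.0543


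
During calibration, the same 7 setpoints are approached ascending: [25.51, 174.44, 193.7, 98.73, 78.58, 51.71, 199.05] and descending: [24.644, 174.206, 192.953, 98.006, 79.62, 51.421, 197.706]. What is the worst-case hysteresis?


|25.51 - 24.644| = 0.8660
|174.44 - 174.206| = 0.2340
|193.7 - 192.953| = 0.7470
|98.73 - 98.006| = 0.7240
|78.58 - 79.62| = 1.0400
|51.71 - 51.421| = 0.2890
|199.05 - 197.706| = 1.3440
hysteresis = max(diffs) = 1.3440

1.3440


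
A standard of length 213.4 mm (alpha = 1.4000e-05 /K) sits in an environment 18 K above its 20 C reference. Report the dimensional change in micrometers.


dL = L * alpha * dT
= 213.4 * 1.4000e-05 * 18
= 0.0537768 mm
dL_um = 0.0537768 * 1000 = 53.7768 um

53.7768


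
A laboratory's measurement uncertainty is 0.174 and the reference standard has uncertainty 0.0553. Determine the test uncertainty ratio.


TUR = u_lab / u_ref
= 0.174 / 0.0553
= 3.1465

3.1465


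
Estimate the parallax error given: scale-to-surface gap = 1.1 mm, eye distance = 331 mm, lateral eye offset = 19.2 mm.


error = h * offset / d
= 1.1 * 19.2 / 331
= 0.0638

0.0638


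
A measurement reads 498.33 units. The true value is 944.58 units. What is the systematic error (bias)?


Systematic error = measured - true
= 498.33 - 944.58
= -446.2500

-446.2500


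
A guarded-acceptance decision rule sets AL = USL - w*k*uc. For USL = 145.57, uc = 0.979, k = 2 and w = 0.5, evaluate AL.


U = k * uc = 2 * 0.979 = 1.958
guard band g = w * U = 0.5 * 1.958 = 0.979
AL = USL - g = 145.57 - 0.979
AL = 144.5910

144.5910


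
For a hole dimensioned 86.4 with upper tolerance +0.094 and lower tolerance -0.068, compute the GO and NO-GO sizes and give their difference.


GO = nominal - lower_tol (smallest hole = maximum material condition)
GO = 86.4 - 0.068 = 86.332
NO-GO = nominal + upper_tol (largest hole = least material condition)
NO-GO = 86.4 + 0.094 = 86.494
spread = NO-GO - GO = 86.494 - 86.332 = 0.1620

0.1620


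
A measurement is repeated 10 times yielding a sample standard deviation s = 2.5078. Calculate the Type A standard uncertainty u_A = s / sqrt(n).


u_A = s / sqrt(n)
u_A = 2.5078 / sqrt(10)
u_A = 2.5078 / 3.1622777
u_A = 0.7930

0.7930


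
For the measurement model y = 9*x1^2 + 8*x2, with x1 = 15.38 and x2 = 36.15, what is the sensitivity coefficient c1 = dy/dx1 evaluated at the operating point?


y = 9*x1^2 + 8*x2
dy/dx1 = 2*9*x1
Evaluate at x1 = 15.38: c1 = 18 * 15.38
c1 = 276.8400

276.8400


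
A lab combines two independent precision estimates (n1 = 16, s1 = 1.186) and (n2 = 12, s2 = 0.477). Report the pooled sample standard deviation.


s_p = sqrt(((n1-1)*s1^2 + (n2-1)*s2^2) / (n1+n2-2))
numerator = (16-1)*1.186^2 + (12-1)*0.477^2 = 21.09894 + 2.502819 = 23.601759
denominator = 16 + 12 - 2 = 26
s_p^2 = 23.601759 / 26 = 0.90775996
s_p = sqrt(0.90775996) = 0.9528

0.9528


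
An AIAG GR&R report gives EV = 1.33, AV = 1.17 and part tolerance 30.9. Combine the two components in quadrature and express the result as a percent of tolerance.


GRR = sqrt(EV^2 + AV^2) = sqrt(1.33^2 + 1.17^2) = 1.7713836
%GRR = GRR / tol * 100 = 1.7713836 / 30.9 * 100
%GRR = 5.7326

5.7326


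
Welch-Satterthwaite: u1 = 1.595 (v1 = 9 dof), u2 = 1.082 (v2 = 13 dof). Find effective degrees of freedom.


uc = sqrt(u1^2 + u2^2) = sqrt(1.595^2 + 1.082^2) = 1.9273684
v_eff = uc^4 / (u1^4/v1 + u2^4/v2)
= 1.9273684^4 / (1.595^4/9 + 1.082^4/13)
= 13.79936 / 0.82454849
v_eff = 16.7357

16.7357


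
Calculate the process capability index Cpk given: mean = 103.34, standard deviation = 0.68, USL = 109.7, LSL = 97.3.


Cpu = (USL - mean) / (3*sigma) = (109.7 - 103.34) / (3*0.68) = 3.1176
Cpl = (mean - LSL) / (3*sigma) = (103.34 - 97.3) / (3*0.68) = 2.9608
Cpk = min(Cpu, Cpl) = 2.9608

2.9608


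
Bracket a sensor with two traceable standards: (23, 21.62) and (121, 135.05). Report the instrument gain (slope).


slope = (y2 - y1) / (x2 - x1)
= (135.05 - 21.62) / (121 - 23)
= 113.4300 / 98
= 1.1574

1.1574


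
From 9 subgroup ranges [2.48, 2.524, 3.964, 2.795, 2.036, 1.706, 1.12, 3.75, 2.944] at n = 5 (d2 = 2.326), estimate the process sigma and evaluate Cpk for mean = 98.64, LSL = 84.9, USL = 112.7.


R_bar = (2.48 + 2.524 + 3.964 + 2.795 + 2.036 + 1.706 + 1.12 + 3.75 + 2.944) / 9 = 2.591
sigma = R_bar / d2 = 2.591 / 2.326 = 1.1139295
Cp = (USL - LSL)/(6*sigma) = (112.7 - 84.9)/(6*1.1139295) = 4.1594
Cpu = (112.7 - 98.64)/(3*1.1139295) = 4.2073
Cpl = (98.64 - 84.9)/(3*1.1139295) = 4.1116
Cpk = min(Cpu, Cpl) = 4.1116

4.1116


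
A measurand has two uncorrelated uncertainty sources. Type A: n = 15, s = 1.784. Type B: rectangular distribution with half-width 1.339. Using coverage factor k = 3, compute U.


u_A = s / sqrt(n) = 1.784 / sqrt(15) = 0.46062682
u_B = half_width / sqrt(3) = 1.339 / sqrt(3) = 0.77307201
uc = sqrt(u_A^2 + u_B^2) = sqrt(0.46062682^2 + 0.77307201^2) = 0.89989855
U = k * uc = 3 * 0.89989855
U = 2.6997

2.6997


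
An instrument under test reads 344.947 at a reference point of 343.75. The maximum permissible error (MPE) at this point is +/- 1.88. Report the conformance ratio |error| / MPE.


e = indication - reference = 344.947 - 343.75 = 1.1970
|e| = 1.1970
ratio = |e| / MPE = 1.1970 / 1.88
ratio = 0.6367

0.6367


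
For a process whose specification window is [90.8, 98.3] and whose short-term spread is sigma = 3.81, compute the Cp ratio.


Cp = (USL - LSL) / (6 * sigma)
= (98.3 - 90.8) / (6 * 3.81)
= 7.5000 / 22.8600
= 0.3281

0.3281


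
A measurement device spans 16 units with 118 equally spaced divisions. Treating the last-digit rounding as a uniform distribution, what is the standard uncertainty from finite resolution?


resolution = range / divisions
resolution = 16 / 118 = 0.13559322
u_res = resolution / (2*sqrt(3))
u_res = 0.13559322 / 3.4641016
u_res = 0.0391

0.0391


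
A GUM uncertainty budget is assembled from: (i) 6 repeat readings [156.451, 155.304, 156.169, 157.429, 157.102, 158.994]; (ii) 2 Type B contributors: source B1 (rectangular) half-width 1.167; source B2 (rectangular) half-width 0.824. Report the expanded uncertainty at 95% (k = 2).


mean = (156.451 + 155.304 + 156.169 + 157.429 + 157.102 + 158.994) / 6 = 156.9081667
s = sqrt(sum((x - mean)^2)/(n-1)) = 1.2639825
u_A = s / sqrt(n) = 1.2639825 / sqrt(6) = 0.51601869
u_B1 = 1.167 / sqrt(3) = 0.67376776
u_B2 = 0.824 / sqrt(3) = 0.47573662
uc = sqrt(0.51601869^2 + 0.67376776^2 + 0.47573662^2) = 0.97291501
U = k * uc = 2 * 0.97291501
U = 1.9458

1.9458


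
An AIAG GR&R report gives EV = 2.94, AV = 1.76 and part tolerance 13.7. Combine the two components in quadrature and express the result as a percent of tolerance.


GRR = sqrt(EV^2 + AV^2) = sqrt(2.94^2 + 1.76^2) = 3.4265434
%GRR = GRR / tol * 100 = 3.4265434 / 13.7 * 100
%GRR = 25.0113

25.0113


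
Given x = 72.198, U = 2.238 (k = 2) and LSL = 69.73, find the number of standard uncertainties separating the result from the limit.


u = U / k = 2.238 / 2 = 1.119
margin = |LSL - x| = |69.73 - 72.198| = 2.468
z = margin / u = 2.468 / 1.119
z = 2.2055

2.2055


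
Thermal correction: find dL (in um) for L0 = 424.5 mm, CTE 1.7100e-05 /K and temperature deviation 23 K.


dL = L * alpha * dT
= 424.5 * 1.7100e-05 * 23
= 0.1669558 mm
dL_um = 0.1669558 * 1000 = 166.9558 um

166.9558


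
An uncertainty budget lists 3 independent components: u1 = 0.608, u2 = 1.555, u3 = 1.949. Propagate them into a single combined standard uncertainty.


uc = sqrt(0.608^2 + 1.555^2 + 1.949^2)
uc = sqrt(6.58629)
uc = 2.5664

2.5664


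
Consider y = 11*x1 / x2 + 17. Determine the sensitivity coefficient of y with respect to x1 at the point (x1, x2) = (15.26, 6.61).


y = 11*x1 / x2 + 17
dy/dx1 = 11/x2
Evaluate at x2 = 6.61: c1 = 11 / 6.61
c1 = 1.6641

1.6641


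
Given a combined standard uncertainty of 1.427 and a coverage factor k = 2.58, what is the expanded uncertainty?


U = k * uc
U = 2.58 * 1.427
U = 3.6817

3.6817


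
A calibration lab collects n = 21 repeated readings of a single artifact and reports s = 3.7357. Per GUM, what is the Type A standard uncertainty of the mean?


u_A = s / sqrt(n)
u_A = 3.7357 / sqrt(21)
u_A = 3.7357 / 4.5825757
u_A = 0.8152

0.8152


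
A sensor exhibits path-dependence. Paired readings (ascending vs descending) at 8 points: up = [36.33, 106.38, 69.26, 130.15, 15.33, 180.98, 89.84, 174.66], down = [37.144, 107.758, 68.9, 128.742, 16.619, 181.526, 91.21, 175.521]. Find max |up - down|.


|36.33 - 37.144| = 0.8140
|106.38 - 107.758| = 1.3780
|69.26 - 68.9| = 0.3600
|130.15 - 128.742| = 1.4080
|15.33 - 16.619| = 1.2890
|180.98 - 181.526| = 0.5460
|89.84 - 91.21| = 1.3700
|174.66 - 175.521| = 0.8610
hysteresis = max(diffs) = 1.4080

1.4080


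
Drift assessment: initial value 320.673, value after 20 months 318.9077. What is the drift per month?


rate = (v2 - v1) / months
= (318.9077 - 320.673) / 20
= -1.7653 / 20
= -0.0883

-0.0883


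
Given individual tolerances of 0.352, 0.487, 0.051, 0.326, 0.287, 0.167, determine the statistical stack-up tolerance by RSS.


RSS = sqrt(0.352^2 + 0.487^2 + 0.051^2 + 0.326^2 + 0.287^2 + 0.167^2)
= sqrt(0.580208)
= 0.7617

0.7617


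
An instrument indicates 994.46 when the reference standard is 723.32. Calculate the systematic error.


Systematic error = measured - true
= 994.46 - 723.32
= 271.1400

271.1400


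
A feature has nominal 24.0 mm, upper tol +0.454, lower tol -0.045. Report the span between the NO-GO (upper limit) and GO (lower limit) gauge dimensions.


GO = nominal - lower_tol (smallest hole = maximum material condition)
GO = 24.0 - 0.045 = 23.955
NO-GO = nominal + upper_tol (largest hole = least material condition)
NO-GO = 24.0 + 0.454 = 24.454
spread = NO-GO - GO = 24.454 - 23.955 = 0.4990

0.4990


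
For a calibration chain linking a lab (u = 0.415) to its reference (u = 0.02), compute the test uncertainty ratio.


TUR = u_lab / u_ref
= 0.415 / 0.02
= 20.7500

20.7500


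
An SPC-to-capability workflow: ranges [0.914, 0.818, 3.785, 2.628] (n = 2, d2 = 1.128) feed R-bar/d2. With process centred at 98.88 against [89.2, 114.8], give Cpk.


R_bar = (0.914 + 0.818 + 3.785 + 2.628) / 4 = 2.03625
sigma = R_bar / d2 = 2.03625 / 1.128 = 1.8051862
Cp = (USL - LSL)/(6*sigma) = (114.8 - 89.2)/(6*1.8051862) = 2.3636
Cpu = (114.8 - 98.88)/(3*1.8051862) = 2.9397
Cpl = (98.88 - 89.2)/(3*1.8051862) = 1.7874
Cpk = min(Cpu, Cpl) = 1.7874

1.7874


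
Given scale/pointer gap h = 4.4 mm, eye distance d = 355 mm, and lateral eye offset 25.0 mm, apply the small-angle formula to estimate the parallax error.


error = h * offset / d
= 4.4 * 25.0 / 355
= 0.3099

0.3099


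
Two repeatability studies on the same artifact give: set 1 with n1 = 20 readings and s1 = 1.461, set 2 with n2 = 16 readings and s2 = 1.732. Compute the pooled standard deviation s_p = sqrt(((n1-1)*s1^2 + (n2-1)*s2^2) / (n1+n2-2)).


s_p = sqrt(((n1-1)*s1^2 + (n2-1)*s2^2) / (n1+n2-2))
numerator = (20-1)*1.461^2 + (16-1)*1.732^2 = 40.555899 + 44.99736 = 85.553259
denominator = 20 + 16 - 2 = 34
s_p^2 = 85.553259 / 34 = 2.5162723
s_p = sqrt(2.5162723) = 1.5863

1.5863


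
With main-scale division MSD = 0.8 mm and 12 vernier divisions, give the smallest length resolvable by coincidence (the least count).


LC = MSD / n_div
= 0.8 / 12
= 0.0667

0.0667


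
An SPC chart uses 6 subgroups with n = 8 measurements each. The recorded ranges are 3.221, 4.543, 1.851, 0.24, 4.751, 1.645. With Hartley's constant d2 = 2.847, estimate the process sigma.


R_bar = (3.221 + 4.543 + 1.851 + 0.24 + 4.751 + 1.645) / 6
R_bar = 16.251 / 6 = 2.7085
sigma_hat = R_bar / d2 = 2.7085 / 2.847 = 0.9514

0.9514


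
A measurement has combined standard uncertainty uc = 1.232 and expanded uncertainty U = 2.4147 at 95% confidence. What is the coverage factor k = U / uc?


k = U / uc
k = 2.4147 / 1.232
k = 1.96

1.96


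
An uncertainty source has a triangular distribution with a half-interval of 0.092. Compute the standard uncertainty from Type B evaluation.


u_B = half_width / sqrt(6)
u_B = 0.092 / 2.4494897
u_B = 0.0376

0.0376


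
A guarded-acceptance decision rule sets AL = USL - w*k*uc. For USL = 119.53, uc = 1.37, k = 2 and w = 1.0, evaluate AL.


U = k * uc = 2 * 1.37 = 2.74
guard band g = w * U = 1.0 * 2.74 = 2.74
AL = USL - g = 119.53 - 2.74
AL = 116.7900

116.7900


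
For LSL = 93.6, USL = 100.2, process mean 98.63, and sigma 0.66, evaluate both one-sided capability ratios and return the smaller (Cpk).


Cpu = (USL - mean) / (3*sigma) = (100.2 - 98.63) / (3*0.66) = 0.7929
Cpl = (mean - LSL) / (3*sigma) = (98.63 - 93.6) / (3*0.66) = 2.5404
Cpk = min(Cpu, Cpl) = 0.7929

0.7929
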